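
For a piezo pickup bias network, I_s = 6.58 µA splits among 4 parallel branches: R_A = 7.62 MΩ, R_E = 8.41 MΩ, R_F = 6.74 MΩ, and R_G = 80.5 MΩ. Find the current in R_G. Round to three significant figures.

I ≈ 0.199 µA

ΣG = 1/7.62 + 1/8.41 + 1/6.74 + 1/80.5 = 0.4109.
R_G takes the fraction G_k/ΣG = 0.01242/0.4109 = 0.03023, so I = 6.58 × 0.03023 = 0.1989 µA.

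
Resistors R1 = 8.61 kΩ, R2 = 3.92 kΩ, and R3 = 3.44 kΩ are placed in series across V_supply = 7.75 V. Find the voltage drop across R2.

Series total: ΣR = 8.61 + 3.92 + 3.44 = 15.97 kΩ.
V = V_supply · R/ΣR = 7.75 × 0.2455 = 1.902 V.

V ≈ 1.90 V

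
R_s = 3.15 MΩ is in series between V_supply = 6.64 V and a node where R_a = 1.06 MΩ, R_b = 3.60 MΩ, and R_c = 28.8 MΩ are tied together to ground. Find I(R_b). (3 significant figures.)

Parallel bank: R_p = 1/(1/1.06 + 1/3.60 + 1/28.8) = 0.7962 MΩ.
V_A by voltage divider: V_A = 6.64 × 0.7962/(3.15 + 0.7962) = 1.340 V.
Branch current I = V_A/R_b = 1.340/3.60 = 0.3722 µA.

I ≈ 0.372 µA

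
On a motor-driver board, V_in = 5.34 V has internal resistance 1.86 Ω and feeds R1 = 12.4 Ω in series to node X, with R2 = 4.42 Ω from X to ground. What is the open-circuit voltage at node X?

V_th ≈ 1.26 V

R1' = 1.86 + 12.4 = 14.26 Ω (source resistance + R1).
V_th is the unloaded tap voltage: V_in · R2/(R1'+R2) = 5.34 × 0.2366 = 1.264 V.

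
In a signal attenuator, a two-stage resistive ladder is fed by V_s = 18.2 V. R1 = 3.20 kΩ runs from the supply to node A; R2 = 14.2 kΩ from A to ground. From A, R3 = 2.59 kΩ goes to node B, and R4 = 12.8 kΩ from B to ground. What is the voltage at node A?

The second stage (R3 + R4 = 15.39 kΩ) loads node A in parallel with R2.
R2 ‖ (R3+R4) = 7.386 kΩ.
First divider: V_A = V_s · 7.386/(3.20 + 7.386) = 12.70 V.

V_A ≈ 12.7 V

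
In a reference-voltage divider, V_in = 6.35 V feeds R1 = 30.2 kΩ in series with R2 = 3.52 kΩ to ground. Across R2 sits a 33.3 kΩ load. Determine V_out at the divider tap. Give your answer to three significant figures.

V_out ≈ 0.606 V

The load sits in parallel with R2, giving an effective lower resistance R2' = R2·R_L/(R2+R_L) = 3.183 kΩ.
Voltage divider with the loaded lower leg: V_out = 6.35 × 3.183/(30.2 + 3.183) = 6.35 × 0.09536 = 0.6055 V.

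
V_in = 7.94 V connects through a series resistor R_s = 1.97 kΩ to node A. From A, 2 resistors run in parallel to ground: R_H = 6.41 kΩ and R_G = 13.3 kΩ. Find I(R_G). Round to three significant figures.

I ≈ 0.410 mA

Parallel bank: R_p = 1/(1/6.41 + 1/13.3) = 4.325 kΩ.
V_A by voltage divider: V_A = 7.94 × 4.325/(1.97 + 4.325) = 5.455 V.
Branch current I = V_A/R_G = 5.455/13.3 = 0.4102 mA.
(Check via current divider: I_total = 1.261 mA; share G_k/ΣG = 0.3252 → same result.)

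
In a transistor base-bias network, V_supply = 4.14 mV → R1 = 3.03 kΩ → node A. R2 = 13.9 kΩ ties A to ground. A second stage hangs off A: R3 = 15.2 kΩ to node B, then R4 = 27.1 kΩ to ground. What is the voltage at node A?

Looking into the second stage from A: R3 + R4 = 42.30 kΩ appears in parallel with R2.
R2 ‖ (R3+R4) = 10.46 kΩ.
So V_A = 4.14 × 0.7754 = 3.210 mV.

V_A ≈ 3.21 mV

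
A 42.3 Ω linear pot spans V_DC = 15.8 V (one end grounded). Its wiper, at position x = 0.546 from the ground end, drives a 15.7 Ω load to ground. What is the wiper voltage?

Split the track: R_lower = x·R_p = 23.10 Ω, R_upper = (1−x)·R_p = 19.20 Ω.
(x·R_p) ‖ R_L = 9.346 Ω.
V_out = 15.8 × 9.346/(19.20 + 9.346) = 5.172 V.

V_out ≈ 5.17 V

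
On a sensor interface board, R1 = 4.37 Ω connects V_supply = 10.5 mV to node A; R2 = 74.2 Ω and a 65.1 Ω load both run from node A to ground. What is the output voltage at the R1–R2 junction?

V_out ≈ 9.32 mV

R2 ‖ R_L = (74.2 × 65.1)/(74.2 + 65.1) = 34.68 Ω.
Then V_out = V_supply · R2'/(R1 + R2') = 10.5 × 34.68/39.05 = 9.325 mV.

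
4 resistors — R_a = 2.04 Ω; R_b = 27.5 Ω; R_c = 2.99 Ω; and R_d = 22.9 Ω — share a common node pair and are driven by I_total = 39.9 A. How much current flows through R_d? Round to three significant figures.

I ≈ 1.93 A

Conductances: ΣG = 1/2.04 + 1/27.5 + 1/2.99 + 1/22.9 = 0.9047 (1/Ω).
R_d takes the fraction G_k/ΣG = 0.04367/0.9047 = 0.04827, so I = 39.9 × 0.04827 = 1.926 A.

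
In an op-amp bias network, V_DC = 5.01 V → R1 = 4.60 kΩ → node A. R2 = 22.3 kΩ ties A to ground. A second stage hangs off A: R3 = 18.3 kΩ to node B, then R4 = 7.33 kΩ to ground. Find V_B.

V_B ≈ 1.03 V

The second stage (R3 + R4 = 25.63 kΩ) loads node A in parallel with R2.
R2 ‖ (R3+R4) = 11.92 kΩ.
So V_A = 5.01 × 0.7216 = 3.615 V.
Stage 2 is unloaded, so V_B = V_A · R4/(R3+R4) = 3.615 × 7.33/25.63 = 1.034 V.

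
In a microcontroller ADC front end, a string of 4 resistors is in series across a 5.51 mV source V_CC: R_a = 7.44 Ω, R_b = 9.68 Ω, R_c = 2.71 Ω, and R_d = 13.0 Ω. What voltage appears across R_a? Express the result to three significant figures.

V ≈ 1.25 mV

Series total: ΣR = 7.44 + 9.68 + 2.71 + 13.0 = 32.83 Ω.
V = V_CC · R/ΣR = 5.51 × 0.2266 = 1.249 mV.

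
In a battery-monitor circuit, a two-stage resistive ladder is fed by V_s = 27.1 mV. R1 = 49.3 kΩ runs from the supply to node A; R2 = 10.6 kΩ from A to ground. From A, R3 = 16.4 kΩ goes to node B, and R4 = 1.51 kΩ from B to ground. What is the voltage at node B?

The second stage (R3 + R4 = 17.91 kΩ) loads node A in parallel with R2.
R2 ‖ (R3+R4) = 6.659 kΩ.
V_A = 27.1 × 6.659/(49.3 + 6.659) = 3.225 mV.
Then the unloaded second divider: V_B = V_A × R4/(R3+R4) = 3.225 × 0.08431 = 0.2719 mV.

V_B ≈ 0.272 mV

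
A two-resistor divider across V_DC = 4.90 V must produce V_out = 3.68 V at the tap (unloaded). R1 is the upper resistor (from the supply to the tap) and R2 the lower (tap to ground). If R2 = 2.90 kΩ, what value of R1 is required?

V_out/V_DC = R2/(R1+R2) = 0.7510.
Rearranging, R1 = R2·(1−k)/k = 2.90 × 0.3315 = 0.9614 kΩ.

R1 ≈ 0.961 kΩ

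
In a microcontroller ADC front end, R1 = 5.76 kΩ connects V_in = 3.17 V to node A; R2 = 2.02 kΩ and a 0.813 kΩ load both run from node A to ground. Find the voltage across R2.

R2 ‖ R_L = (2.02 × 0.813)/(2.02 + 0.813) = 0.5797 kΩ.
Voltage divider with the loaded lower leg: V_out = 3.17 × 0.5797/(5.76 + 0.5797) = 3.17 × 0.09144 = 0.2899 V.
(Unloaded it would be 0.823 V; the load pulls it down.)

V_out ≈ 0.290 V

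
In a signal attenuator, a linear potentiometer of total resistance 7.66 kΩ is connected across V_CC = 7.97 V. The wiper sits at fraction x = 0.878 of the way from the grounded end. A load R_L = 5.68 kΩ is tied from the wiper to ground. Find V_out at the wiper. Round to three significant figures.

V_out ≈ 6.11 V

The pot divides into 0.9345 kΩ above the wiper and 6.725 kΩ below.
(x·R_p) ‖ R_L = 3.079 kΩ.
V_out = 7.97 × 3.079/(0.9345 + 3.079) = 6.114 V.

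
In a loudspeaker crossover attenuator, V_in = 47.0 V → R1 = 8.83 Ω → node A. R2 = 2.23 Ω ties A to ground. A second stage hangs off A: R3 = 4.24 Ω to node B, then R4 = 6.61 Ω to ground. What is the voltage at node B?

Looking into the second stage from A: R3 + R4 = 10.85 Ω appears in parallel with R2.
R2 ‖ (R3+R4) = 1.850 Ω.
V_A = 47.0 × 1.850/(8.83 + 1.850) = 8.141 V.
V_B = V_A × 0.6092 = 4.959 V.

V_B ≈ 4.96 V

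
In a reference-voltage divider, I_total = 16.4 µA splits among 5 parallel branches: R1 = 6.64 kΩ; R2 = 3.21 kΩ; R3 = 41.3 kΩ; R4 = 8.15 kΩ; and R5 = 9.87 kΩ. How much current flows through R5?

I ≈ 2.34 µA

Conductances: ΣG = 1/6.64 + 1/3.21 + 1/41.3 + 1/8.15 + 1/9.87 = 0.7104 (1/kΩ).
R5 takes the fraction G_k/ΣG = 0.1013/0.7104 = 0.1426, so I = 16.4 × 0.1426 = 2.339 µA.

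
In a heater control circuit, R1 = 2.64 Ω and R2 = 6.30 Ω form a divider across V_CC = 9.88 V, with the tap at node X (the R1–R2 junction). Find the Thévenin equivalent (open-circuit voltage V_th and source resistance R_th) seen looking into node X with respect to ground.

V_th ≈ 6.96 V, R_th ≈ 1.86 Ω

With X open, the divider is unloaded: V_th = 9.88 × 6.30/8.940 = 6.962 V.
Zeroing V_CC shorts the top of R1 to ground, so R_th = R1 ‖ R2 = 1.860 Ω.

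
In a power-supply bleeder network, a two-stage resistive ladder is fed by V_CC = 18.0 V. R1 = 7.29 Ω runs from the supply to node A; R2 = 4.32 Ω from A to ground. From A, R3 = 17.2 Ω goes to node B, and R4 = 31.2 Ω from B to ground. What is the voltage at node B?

Node A sees R2 in parallel with the series input of stage 2, R3 + R4 = 48.40 Ω.
Effective lower resistance at A: R2 ‖ 48.40 = 3.966 Ω.
So V_A = 18.0 × 0.3523 = 6.342 V.
Stage 2 is unloaded, so V_B = V_A · R4/(R3+R4) = 6.342 × 31.2/48.40 = 4.088 V.

V_B ≈ 4.09 V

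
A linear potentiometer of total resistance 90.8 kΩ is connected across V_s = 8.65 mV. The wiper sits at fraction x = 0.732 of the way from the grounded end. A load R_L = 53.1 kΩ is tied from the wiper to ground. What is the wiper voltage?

Lower segment x·R_p = 66.47 kΩ; upper segment (1−x)·R_p = 24.33 kΩ.
(x·R_p) ‖ R_L = 29.52 kΩ.
V_out = 8.65 × 29.52/(24.33 + 29.52) = 4.741 mV.
(Unloaded: V_out = x·V_s = 6.33 mV.)

V_out ≈ 4.74 mV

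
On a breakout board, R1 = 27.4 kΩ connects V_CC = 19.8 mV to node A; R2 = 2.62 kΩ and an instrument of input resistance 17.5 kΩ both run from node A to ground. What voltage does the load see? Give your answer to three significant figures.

R2 ‖ R_L = (2.62 × 17.5)/(2.62 + 17.5) = 2.279 kΩ.
Now apply the divider: V_out = 19.8 × 0.07678 = 1.520 mV.

V_out ≈ 1.52 mV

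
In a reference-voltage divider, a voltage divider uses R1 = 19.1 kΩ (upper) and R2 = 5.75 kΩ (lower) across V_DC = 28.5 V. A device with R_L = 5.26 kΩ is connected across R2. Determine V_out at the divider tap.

The load sits in parallel with R2, giving an effective lower resistance R2' = R2·R_L/(R2+R_L) = 2.747 kΩ.
Then V_out = V_DC · R2'/(R1 + R2') = 28.5 × 2.747/21.85 = 3.584 V.

V_out ≈ 3.58 V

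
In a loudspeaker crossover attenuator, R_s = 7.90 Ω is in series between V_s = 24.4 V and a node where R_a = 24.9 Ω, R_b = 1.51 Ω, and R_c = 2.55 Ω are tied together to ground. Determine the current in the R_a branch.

Combine the parallel branches: R_p = (1/24.9 + 1/1.51 + 1/2.55)⁻¹ = 0.9136 Ω.
Node voltage V_A = V_s · R_p/(R_s + R_p) = 24.4 × 0.1037 = 2.529 V.
Branch current I = V_A/R_a = 2.529/24.9 = 0.1016 A.
(Check via current divider: I_total = 2.768 A; share G_k/ΣG = 0.03669 → same result.)

I ≈ 0.102 A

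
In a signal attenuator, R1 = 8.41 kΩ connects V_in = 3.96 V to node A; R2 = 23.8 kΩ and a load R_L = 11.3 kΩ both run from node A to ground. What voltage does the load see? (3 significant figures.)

First combine the lower leg with the load: R2 ‖ R_L = 7.662 kΩ.
Then V_out = V_in · R2'/(R1 + R2') = 3.96 × 7.662/16.07 = 1.888 V.

V_out ≈ 1.89 V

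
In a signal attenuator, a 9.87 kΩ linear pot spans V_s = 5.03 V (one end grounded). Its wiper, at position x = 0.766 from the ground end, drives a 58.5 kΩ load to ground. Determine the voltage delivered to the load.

The pot divides into 2.310 kΩ above the wiper and 7.560 kΩ below.
Lower segment in parallel with the load: 7.560 ‖ 58.5 = 6.695 kΩ.
Then V_out = V_s · 6.695/(2.310 + 6.695) = 3.740 V.

V_out ≈ 3.74 V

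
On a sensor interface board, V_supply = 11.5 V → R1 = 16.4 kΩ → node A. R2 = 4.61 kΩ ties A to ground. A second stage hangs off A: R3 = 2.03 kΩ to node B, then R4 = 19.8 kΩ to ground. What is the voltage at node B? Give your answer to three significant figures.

Node A sees R2 in parallel with the series input of stage 2, R3 + R4 = 21.83 kΩ.
R2 ‖ (R3+R4) = 3.806 kΩ.
First divider: V_A = V_supply · 3.806/(16.4 + 3.806) = 2.166 V.
Stage 2 is unloaded, so V_B = V_A · R4/(R3+R4) = 2.166 × 19.8/21.83 = 1.965 V.

V_B ≈ 1.96 V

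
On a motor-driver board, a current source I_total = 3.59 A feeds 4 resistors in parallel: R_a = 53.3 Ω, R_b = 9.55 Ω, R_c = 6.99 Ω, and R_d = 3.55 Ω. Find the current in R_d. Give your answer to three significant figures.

Total conductance ΣG = 1/53.3 + 1/9.55 + 1/6.99 + 1/3.55 = 0.5482 (units of 1/Ω).
By the current-divider rule, I = I_total · G_k/ΣG = 3.59 × 0.5138 = 1.845 A.

I ≈ 1.84 A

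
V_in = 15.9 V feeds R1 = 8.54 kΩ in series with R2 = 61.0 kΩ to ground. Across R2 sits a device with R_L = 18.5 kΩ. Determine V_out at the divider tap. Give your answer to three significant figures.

R2 ‖ R_L = (61.0 × 18.5)/(61.0 + 18.5) = 14.19 kΩ.
Now apply the divider: V_out = 15.9 × 0.6244 = 9.927 V.
(Unloaded it would be 13.9 V; the load pulls it down.)

V_out ≈ 9.93 V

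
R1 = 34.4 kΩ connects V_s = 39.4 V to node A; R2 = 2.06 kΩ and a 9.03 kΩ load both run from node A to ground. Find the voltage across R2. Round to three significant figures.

V_out ≈ 1.83 V

R2 ‖ R_L = (2.06 × 9.03)/(2.06 + 9.03) = 1.677 kΩ.
Then V_out = V_s · R2'/(R1 + R2') = 39.4 × 1.677/36.08 = 1.832 V.
(Unloaded it would be 2.23 V; the load pulls it down.)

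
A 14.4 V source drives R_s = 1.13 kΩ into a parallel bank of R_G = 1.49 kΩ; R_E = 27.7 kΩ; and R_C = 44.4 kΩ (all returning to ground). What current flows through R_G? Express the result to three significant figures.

I ≈ 5.30 mA

Equivalent of the parallel group: R_p = 1.370 kΩ.
Node voltage V_A = V_s · R_p/(R_s + R_p) = 14.4 × 0.5481 = 7.892 V.
Branch current I = V_A/R_G = 7.892/1.49 = 5.297 mA.
(Check via current divider: I_total = 5.759 mA; share G_k/ΣG = 0.9197 → same result.)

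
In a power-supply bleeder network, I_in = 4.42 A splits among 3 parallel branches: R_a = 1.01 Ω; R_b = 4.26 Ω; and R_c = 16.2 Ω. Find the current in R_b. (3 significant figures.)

I ≈ 0.806 A

Total conductance ΣG = 1/1.01 + 1/4.26 + 1/16.2 = 1.287 (units of 1/Ω).
Current divider: I(R_b) = I_in · G_k/ΣG = 4.42 × (0.2347/1.287) = 4.42 × 0.1825 = 0.8065 A.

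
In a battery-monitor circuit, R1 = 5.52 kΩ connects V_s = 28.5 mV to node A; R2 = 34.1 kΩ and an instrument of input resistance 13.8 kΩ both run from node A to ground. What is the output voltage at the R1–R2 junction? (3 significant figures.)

V_out ≈ 18.2 mV

R2 ‖ R_L = (34.1 × 13.8)/(34.1 + 13.8) = 9.824 kΩ.
Now apply the divider: V_out = 28.5 × 0.6403 = 18.25 mV.
(Unloaded it would be 24.5 mV; the load pulls it down.)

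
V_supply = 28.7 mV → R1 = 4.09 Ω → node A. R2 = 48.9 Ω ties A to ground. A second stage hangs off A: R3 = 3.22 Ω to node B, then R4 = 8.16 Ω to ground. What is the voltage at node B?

Node A sees R2 in parallel with the series input of stage 2, R3 + R4 = 11.38 Ω.
R2 ‖ (R3+R4) = 9.232 Ω.
So V_A = 28.7 × 0.6930 = 19.89 mV.
V_B = V_A × 0.7170 = 14.26 mV.

V_B ≈ 14.3 mV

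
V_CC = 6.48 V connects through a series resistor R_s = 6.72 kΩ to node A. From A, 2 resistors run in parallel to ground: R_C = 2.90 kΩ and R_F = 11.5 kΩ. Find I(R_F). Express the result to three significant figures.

Combine the parallel branches: R_p = (1/2.90 + 1/11.5)⁻¹ = 2.316 kΩ.
V_A = 6.48 × 2.316/9.036 = 1.661 V.
Branch current I = V_A/R_F = 1.661/11.5 = 0.1444 mA.
(Check via current divider: I_total = 0.7171 mA; share G_k/ΣG = 0.2014 → same result.)

I ≈ 0.144 mA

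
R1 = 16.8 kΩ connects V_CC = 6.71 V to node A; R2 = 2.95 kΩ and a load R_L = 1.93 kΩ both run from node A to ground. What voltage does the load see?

V_out ≈ 0.436 V

First combine the lower leg with the load: R2 ‖ R_L = 1.167 kΩ.
Then V_out = V_CC · R2'/(R1 + R2') = 6.71 × 1.167/17.97 = 0.4357 V.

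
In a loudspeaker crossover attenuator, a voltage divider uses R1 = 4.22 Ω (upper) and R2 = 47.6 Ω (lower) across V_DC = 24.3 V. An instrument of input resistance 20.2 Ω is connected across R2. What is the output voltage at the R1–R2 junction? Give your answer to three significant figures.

V_out ≈ 18.7 V

First combine the lower leg with the load: R2 ‖ R_L = 14.18 Ω.
Voltage divider with the loaded lower leg: V_out = 24.3 × 14.18/(4.22 + 14.18) = 24.3 × 0.7707 = 18.73 V.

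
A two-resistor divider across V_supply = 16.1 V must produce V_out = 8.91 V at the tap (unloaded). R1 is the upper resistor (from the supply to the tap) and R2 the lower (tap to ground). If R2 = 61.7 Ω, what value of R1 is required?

R1 ≈ 49.8 Ω

V_out/V_supply = R2/(R1+R2) = 0.5534.
Rearranging, R1 = R2·(1−k)/k = 61.7 × 0.8070 = 49.79 Ω.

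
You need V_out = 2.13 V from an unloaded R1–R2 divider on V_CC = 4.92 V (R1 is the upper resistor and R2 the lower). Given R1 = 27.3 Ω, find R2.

R2 ≈ 20.8 Ω

Required fraction k = V_out/V_CC = 0.4329.
R2 = R1 · 0.4329/(1 − 0.4329) = 20.84 Ω.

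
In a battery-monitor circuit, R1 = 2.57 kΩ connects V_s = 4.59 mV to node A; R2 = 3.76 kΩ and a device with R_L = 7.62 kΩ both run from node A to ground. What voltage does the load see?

R2 ‖ R_L = (3.76 × 7.62)/(3.76 + 7.62) = 2.518 kΩ.
Then V_out = V_s · R2'/(R1 + R2') = 4.59 × 2.518/5.088 = 2.271 mV.

V_out ≈ 2.27 mV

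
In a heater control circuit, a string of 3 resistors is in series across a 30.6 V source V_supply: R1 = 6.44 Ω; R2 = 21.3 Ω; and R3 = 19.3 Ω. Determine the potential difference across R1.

V ≈ 4.19 V

Series total: ΣR = 6.44 + 21.3 + 19.3 = 47.04 Ω.
Voltage divider: V = V_supply · (6.440 / 47.04) = 30.6 × 0.1369 = 4.189 V.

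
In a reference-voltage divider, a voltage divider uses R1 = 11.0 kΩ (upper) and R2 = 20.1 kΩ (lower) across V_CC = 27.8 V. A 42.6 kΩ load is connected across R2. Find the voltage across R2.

The load sits in parallel with R2, giving an effective lower resistance R2' = R2·R_L/(R2+R_L) = 13.66 kΩ.
Now apply the divider: V_out = 27.8 × 0.5539 = 15.40 V.

V_out ≈ 15.4 V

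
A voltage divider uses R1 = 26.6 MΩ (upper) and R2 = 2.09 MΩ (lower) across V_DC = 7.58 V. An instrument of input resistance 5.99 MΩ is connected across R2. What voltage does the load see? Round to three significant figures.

V_out ≈ 0.417 V

First combine the lower leg with the load: R2 ‖ R_L = 1.549 MΩ.
Voltage divider with the loaded lower leg: V_out = 7.58 × 1.549/(26.6 + 1.549) = 7.58 × 0.05504 = 0.4172 V.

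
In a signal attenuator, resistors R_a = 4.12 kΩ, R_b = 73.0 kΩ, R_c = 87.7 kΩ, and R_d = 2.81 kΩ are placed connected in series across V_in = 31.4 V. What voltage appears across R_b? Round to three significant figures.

V ≈ 13.7 V

Series total: ΣR = 4.12 + 73.0 + 87.7 + 2.81 = 167.6 kΩ.
By the voltage-divider rule, V = 31.4 × 73.00/167.6 = 13.67 V.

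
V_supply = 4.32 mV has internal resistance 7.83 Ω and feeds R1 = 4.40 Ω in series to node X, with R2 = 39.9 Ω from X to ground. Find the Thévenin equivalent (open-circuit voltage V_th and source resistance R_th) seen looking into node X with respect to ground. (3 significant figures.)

V_th ≈ 3.31 mV, R_th ≈ 9.36 Ω

R1' = 7.83 + 4.40 = 12.23 Ω (source resistance + R1).
Open-circuit (no load on X): V_th = V_supply · R2/(R1' + R2) = 4.32 × 39.9/(12.23 + 39.9) = 3.307 mV.
Looking into X with the source shorted: R_th = R1'·R2/(R1'+R2) = 12.23 × 39.9/52.13 = 9.361 Ω.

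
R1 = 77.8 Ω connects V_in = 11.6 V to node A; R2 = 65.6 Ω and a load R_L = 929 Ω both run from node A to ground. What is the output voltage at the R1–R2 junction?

First combine the lower leg with the load: R2 ‖ R_L = 61.27 Ω.
Now apply the divider: V_out = 11.6 × 0.4406 = 5.111 V.

V_out ≈ 5.11 V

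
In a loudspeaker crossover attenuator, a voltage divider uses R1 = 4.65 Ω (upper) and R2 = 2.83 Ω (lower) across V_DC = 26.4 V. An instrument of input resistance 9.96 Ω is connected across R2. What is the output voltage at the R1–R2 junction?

V_out ≈ 8.49 V

First combine the lower leg with the load: R2 ‖ R_L = 2.204 Ω.
Voltage divider with the loaded lower leg: V_out = 26.4 × 2.204/(4.65 + 2.204) = 26.4 × 0.3215 = 8.489 V.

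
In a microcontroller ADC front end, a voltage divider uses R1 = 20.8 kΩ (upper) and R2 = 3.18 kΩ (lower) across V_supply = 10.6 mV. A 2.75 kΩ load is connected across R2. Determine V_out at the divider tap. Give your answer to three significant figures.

R2 ‖ R_L = (3.18 × 2.75)/(3.18 + 2.75) = 1.475 kΩ.
Voltage divider with the loaded lower leg: V_out = 10.6 × 1.475/(20.8 + 1.475) = 10.6 × 0.06621 = 0.7018 mV.
(Unloaded it would be 1.41 mV; the load pulls it down.)

V_out ≈ 0.702 mV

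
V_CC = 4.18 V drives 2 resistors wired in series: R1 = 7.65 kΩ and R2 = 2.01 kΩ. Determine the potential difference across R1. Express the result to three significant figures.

Series total: ΣR = 7.65 + 2.01 = 9.660 kΩ.
V = V_CC · R/ΣR = 4.18 × 0.7919 = 3.310 V.

V ≈ 3.31 V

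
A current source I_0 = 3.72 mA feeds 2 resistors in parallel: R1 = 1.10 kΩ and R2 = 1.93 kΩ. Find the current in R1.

I ≈ 2.37 mA

For two parallel branches, I_k = I_0 · (other R)/(sum of R).
I(R1) = 3.72 × 1.93/(1.10 + 1.93) = 3.72 × 0.6370 = 2.370 mA.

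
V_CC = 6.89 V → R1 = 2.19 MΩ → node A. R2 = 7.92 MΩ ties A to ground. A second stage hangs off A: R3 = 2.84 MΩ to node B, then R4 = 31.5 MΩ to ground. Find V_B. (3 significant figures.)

V_B ≈ 4.72 V

The second stage (R3 + R4 = 34.34 MΩ) loads node A in parallel with R2.
R2 ‖ (R3+R4) = 6.436 MΩ.
V_A = 6.89 × 6.436/(2.19 + 6.436) = 5.141 V.
V_B = V_A × 0.9173 = 4.716 V.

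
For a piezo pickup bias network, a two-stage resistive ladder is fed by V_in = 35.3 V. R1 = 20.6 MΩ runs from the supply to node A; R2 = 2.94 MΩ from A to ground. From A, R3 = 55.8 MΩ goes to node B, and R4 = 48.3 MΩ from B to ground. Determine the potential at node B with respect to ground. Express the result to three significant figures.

V_B ≈ 2.00 V

Node A sees R2 in parallel with the series input of stage 2, R3 + R4 = 104.1 MΩ.
R2 ‖ (R3+R4) = 2.859 MΩ.
V_A = 35.3 × 2.859/(20.6 + 2.859) = 4.302 V.
V_B = V_A × 0.4640 = 1.996 V.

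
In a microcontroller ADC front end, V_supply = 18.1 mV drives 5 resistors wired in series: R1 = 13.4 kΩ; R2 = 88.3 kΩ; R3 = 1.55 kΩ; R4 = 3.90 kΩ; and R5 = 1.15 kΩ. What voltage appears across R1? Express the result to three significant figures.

Total series resistance ΣR = 13.4 + 88.3 + 1.55 + 3.90 + 1.15 = 108.3 kΩ.
V = V_supply · R/ΣR = 18.1 × 0.1237 = 2.240 mV.

V ≈ 2.24 mV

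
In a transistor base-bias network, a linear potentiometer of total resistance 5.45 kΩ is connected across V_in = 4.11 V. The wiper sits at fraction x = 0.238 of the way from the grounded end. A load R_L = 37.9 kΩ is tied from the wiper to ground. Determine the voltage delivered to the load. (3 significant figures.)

The pot divides into 4.153 kΩ above the wiper and 1.297 kΩ below.
(x·R_p) ‖ R_L = 1.254 kΩ.
Then V_out = V_in · 1.254/(4.153 + 1.254) = 0.9533 V.

V_out ≈ 0.953 V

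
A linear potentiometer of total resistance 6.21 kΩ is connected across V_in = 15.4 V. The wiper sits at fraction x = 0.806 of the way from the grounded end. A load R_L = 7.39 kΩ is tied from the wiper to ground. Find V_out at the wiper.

Lower segment x·R_p = 5.005 kΩ; upper segment (1−x)·R_p = 1.205 kΩ.
R_L loads the lower segment: effective lower R = 2.984 kΩ.
Then V_out = V_in · 2.984/(1.205 + 2.984) = 10.97 V.

V_out ≈ 11.0 V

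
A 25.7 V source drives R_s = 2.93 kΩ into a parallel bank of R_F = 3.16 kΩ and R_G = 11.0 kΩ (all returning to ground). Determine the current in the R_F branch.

I ≈ 3.71 mA

Parallel bank: R_p = 1/(1/3.16 + 1/11.0) = 2.455 kΩ.
V_A by voltage divider: V_A = 25.7 × 2.455/(2.93 + 2.455) = 11.72 V.
I(R_F) = V_A / R_F = 11.72/3.16 = 3.708 mA.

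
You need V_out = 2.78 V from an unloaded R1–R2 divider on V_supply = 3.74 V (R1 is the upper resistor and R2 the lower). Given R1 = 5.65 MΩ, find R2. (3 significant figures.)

V_out/V_supply = R2/(R1+R2) = 0.7433.
R2 = R1 · 0.7433/(1 − 0.7433) = 16.36 MΩ.

R2 ≈ 16.4 MΩ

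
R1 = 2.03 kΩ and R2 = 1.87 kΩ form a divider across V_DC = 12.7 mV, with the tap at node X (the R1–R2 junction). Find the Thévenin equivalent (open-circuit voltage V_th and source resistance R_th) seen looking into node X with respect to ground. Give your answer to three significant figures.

With X open, the divider is unloaded: V_th = 12.7 × 1.87/3.900 = 6.089 mV.
Looking into X with the source shorted: R_th = R1·R2/(R1+R2) = 2.030 × 1.87/3.900 = 0.9734 kΩ.

V_th ≈ 6.09 mV, R_th ≈ 0.973 kΩ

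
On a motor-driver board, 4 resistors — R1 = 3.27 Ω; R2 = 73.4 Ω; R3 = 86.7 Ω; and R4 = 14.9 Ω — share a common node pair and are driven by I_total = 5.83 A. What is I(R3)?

Total conductance ΣG = 1/3.27 + 1/73.4 + 1/86.7 + 1/14.9 = 0.3981 (units of 1/Ω).
R3 takes the fraction G_k/ΣG = 0.01153/0.3981 = 0.02897, so I = 5.83 × 0.02897 = 0.1689 A.

I ≈ 0.169 A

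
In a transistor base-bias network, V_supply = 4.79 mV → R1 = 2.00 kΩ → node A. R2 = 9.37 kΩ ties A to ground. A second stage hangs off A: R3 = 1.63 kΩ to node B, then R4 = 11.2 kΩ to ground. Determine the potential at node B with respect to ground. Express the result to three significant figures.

V_B ≈ 3.05 mV

Looking into the second stage from A: R3 + R4 = 12.83 kΩ appears in parallel with R2.
Effective lower resistance at A: R2 ‖ 12.83 = 5.415 kΩ.
V_A = 4.79 × 5.415/(2.00 + 5.415) = 3.498 mV.
V_B = V_A × 0.8730 = 3.054 mV.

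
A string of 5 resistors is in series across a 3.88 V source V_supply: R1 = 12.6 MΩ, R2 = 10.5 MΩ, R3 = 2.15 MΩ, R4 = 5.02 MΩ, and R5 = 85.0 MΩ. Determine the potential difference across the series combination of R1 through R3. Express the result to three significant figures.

V ≈ 0.850 V

Series total: ΣR = 12.6 + 10.5 + 2.15 + 5.02 + 85.0 = 115.3 MΩ.
R_{R1..R3} = 12.6 + 10.5 + 2.15 = 25.25 MΩ.
Voltage divider: V = V_supply · (25.25 / 115.3) = 3.88 × 0.2191 = 0.8499 V.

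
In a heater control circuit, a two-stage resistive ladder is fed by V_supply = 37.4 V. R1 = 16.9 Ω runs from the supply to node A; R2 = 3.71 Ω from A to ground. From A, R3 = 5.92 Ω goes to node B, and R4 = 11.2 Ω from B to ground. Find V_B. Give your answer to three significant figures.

V_B ≈ 3.74 V

Looking into the second stage from A: R3 + R4 = 17.12 Ω appears in parallel with R2.
R2 ‖ (R3+R4) = 3.049 Ω.
V_A = 37.4 × 3.049/(16.9 + 3.049) = 5.717 V.
Then the unloaded second divider: V_B = V_A × R4/(R3+R4) = 5.717 × 0.6542 = 3.740 V.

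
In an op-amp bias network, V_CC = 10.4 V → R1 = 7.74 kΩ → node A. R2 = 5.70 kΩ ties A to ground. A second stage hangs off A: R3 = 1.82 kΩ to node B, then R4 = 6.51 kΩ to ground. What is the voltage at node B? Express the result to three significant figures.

V_B ≈ 2.47 V

Node A sees R2 in parallel with the series input of stage 2, R3 + R4 = 8.330 kΩ.
Effective lower resistance at A: R2 ‖ 8.330 = 3.384 kΩ.
V_A = 10.4 × 3.384/(7.74 + 3.384) = 3.164 V.
Stage 2 is unloaded, so V_B = V_A · R4/(R3+R4) = 3.164 × 6.51/8.330 = 2.473 V.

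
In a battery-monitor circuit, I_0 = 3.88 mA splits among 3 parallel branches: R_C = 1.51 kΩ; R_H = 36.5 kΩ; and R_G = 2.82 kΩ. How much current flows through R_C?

Total conductance ΣG = 1/1.51 + 1/36.5 + 1/2.82 = 1.044 (units of 1/kΩ).
R_C takes the fraction G_k/ΣG = 0.6623/1.044 = 0.6342, so I = 3.88 × 0.6342 = 2.461 mA.

I ≈ 2.46 mA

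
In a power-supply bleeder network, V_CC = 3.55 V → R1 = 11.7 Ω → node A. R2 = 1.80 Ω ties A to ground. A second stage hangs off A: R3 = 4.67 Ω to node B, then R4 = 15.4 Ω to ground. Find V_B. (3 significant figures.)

V_B ≈ 0.337 V

The second stage (R3 + R4 = 20.07 Ω) loads node A in parallel with R2.
Effective lower resistance at A: R2 ‖ 20.07 = 1.652 Ω.
V_A = 3.55 × 1.652/(11.7 + 1.652) = 0.4392 V.
Stage 2 is unloaded, so V_B = V_A · R4/(R3+R4) = 0.4392 × 15.4/20.07 = 0.3370 V.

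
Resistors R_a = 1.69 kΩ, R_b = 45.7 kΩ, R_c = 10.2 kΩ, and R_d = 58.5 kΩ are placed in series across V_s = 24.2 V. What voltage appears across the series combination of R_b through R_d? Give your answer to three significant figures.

V ≈ 23.8 V

ΣR = 1.69 + 45.7 + 10.2 + 58.5 = 116.1 kΩ.
R_{R_b..R_d} = 45.7 + 10.2 + 58.5 = 114.4 kΩ.
V = V_s · R/ΣR = 24.2 × 0.9854 = 23.85 V.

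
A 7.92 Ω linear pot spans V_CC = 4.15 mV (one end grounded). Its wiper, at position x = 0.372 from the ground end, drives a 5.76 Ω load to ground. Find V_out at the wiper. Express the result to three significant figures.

V_out ≈ 1.17 mV

Lower segment x·R_p = 2.946 Ω; upper segment (1−x)·R_p = 4.974 Ω.
(x·R_p) ‖ R_L = 1.949 Ω.
Loaded-divider output: V_out = 4.15 × 0.2816 = 1.168 mV.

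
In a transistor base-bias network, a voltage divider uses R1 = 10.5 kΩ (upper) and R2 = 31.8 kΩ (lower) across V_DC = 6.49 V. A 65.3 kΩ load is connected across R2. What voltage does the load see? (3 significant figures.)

V_out ≈ 4.35 V

The load sits in parallel with R2, giving an effective lower resistance R2' = R2·R_L/(R2+R_L) = 21.39 kΩ.
Then V_out = V_DC · R2'/(R1 + R2') = 6.49 × 21.39/31.89 = 4.353 V.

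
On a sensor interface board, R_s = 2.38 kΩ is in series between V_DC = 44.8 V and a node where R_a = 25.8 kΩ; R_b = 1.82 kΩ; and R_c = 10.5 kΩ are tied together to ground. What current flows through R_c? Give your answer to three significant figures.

Equivalent of the parallel group: R_p = 1.463 kΩ.
Node voltage V_A = V_DC · R_p/(R_s + R_p) = 44.8 × 0.3807 = 17.06 V.
Branch current I = V_A/R_c = 17.06/10.5 = 1.624 mA.
(Equivalently: I_total = 11.66 mA, then current-divider fraction G_k/ΣG = 0.1393.)

I ≈ 1.62 mA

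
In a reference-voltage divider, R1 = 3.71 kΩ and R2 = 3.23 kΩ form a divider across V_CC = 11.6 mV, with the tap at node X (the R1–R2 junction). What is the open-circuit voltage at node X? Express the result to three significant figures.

V_th is the unloaded tap voltage: V_CC · R2/(R1+R2) = 11.6 × 0.4654 = 5.399 mV.

V_th ≈ 5.40 mV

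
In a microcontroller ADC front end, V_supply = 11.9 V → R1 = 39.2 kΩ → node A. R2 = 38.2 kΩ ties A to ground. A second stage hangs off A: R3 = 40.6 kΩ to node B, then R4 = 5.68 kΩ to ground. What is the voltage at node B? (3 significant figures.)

The second stage (R3 + R4 = 46.28 kΩ) loads node A in parallel with R2.
Effective lower resistance at A: R2 ‖ 46.28 = 20.93 kΩ.
So V_A = 11.9 × 0.3480 = 4.142 V.
Then the unloaded second divider: V_B = V_A × R4/(R3+R4) = 4.142 × 0.1227 = 0.5083 V.

V_B ≈ 0.508 V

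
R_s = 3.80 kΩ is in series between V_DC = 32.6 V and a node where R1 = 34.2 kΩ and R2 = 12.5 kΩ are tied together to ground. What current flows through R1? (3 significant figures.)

I ≈ 0.674 mA

Equivalent of the parallel group: R_p = 9.154 kΩ.
V_A by voltage divider: V_A = 32.6 × 9.154/(3.80 + 9.154) = 23.04 V.
I(R1) = V_A / R1 = 23.04/34.2 = 0.6736 mA.
(Check via current divider: I_total = 2.517 mA; share G_k/ΣG = 0.2677 → same result.)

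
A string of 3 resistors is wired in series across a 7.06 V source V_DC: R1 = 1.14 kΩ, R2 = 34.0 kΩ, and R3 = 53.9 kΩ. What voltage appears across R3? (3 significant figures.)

V ≈ 4.27 V

Total series resistance ΣR = 1.14 + 34.0 + 53.9 = 89.04 kΩ.
V = V_DC · R/ΣR = 7.06 × 0.6053 = 4.274 V.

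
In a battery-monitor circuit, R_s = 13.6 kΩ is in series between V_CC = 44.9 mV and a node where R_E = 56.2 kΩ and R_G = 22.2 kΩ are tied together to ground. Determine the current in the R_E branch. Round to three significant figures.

Combine the parallel branches: R_p = (1/56.2 + 1/22.2)⁻¹ = 15.91 kΩ.
V_A = 44.9 × 15.91/29.51 = 24.21 mV.
I(R_E) = V_A / R_E = 24.21/56.2 = 0.4308 µA.
(Check via current divider: I_total = 1.521 µA; share G_k/ΣG = 0.2832 → same result.)

I ≈ 0.431 µA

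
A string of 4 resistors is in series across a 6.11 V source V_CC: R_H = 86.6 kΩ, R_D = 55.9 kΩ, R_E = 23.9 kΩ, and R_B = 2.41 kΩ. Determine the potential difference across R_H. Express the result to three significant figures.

V ≈ 3.13 V

Total series resistance ΣR = 86.6 + 55.9 + 23.9 + 2.41 = 168.8 kΩ.
By the voltage-divider rule, V = 6.11 × 86.60/168.8 = 3.134 V.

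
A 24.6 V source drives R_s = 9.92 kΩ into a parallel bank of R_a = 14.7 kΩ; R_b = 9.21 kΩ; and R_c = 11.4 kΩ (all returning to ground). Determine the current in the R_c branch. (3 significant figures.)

I ≈ 0.596 mA

Parallel bank: R_p = 1/(1/14.7 + 1/9.21 + 1/11.4) = 3.783 kΩ.
Node voltage V_A = V_supply · R_p/(R_s + R_p) = 24.6 × 0.2761 = 6.792 V.
Branch current I = V_A/R_c = 6.792/11.4 = 0.5958 mA.
(Check via current divider: I_total = 1.795 mA; share G_k/ΣG = 0.3319 → same result.)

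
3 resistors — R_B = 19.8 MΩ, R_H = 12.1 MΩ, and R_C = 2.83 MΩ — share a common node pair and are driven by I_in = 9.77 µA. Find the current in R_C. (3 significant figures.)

I ≈ 7.10 µA

Conductances: ΣG = 1/19.8 + 1/12.1 + 1/2.83 = 0.4865 (1/MΩ).
By the current-divider rule, I = I_in · G_k/ΣG = 9.77 × 0.7263 = 7.096 µA.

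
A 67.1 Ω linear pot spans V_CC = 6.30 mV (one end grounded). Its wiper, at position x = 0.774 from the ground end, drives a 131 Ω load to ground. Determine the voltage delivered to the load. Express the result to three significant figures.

V_out ≈ 4.48 mV

Lower segment x·R_p = 51.94 Ω; upper segment (1−x)·R_p = 15.16 Ω.
R_L loads the lower segment: effective lower R = 37.19 Ω.
Then V_out = V_CC · 37.19/(15.16 + 37.19) = 4.475 mV.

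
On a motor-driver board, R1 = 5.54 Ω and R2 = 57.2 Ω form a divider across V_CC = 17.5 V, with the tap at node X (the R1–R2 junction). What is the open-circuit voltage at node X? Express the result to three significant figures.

V_th ≈ 16.0 V

With X open, the divider is unloaded: V_th = 17.5 × 57.2/62.74 = 15.95 V.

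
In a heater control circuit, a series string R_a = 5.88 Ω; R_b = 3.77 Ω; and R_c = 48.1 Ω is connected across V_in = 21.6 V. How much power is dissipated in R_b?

Series current I = V_in/ΣR = 21.6/57.75 = 0.3740 A.
P(R_b) = I²·R_b = (0.3740)² × 3.77 = 0.5274 W.

P ≈ 0.527 W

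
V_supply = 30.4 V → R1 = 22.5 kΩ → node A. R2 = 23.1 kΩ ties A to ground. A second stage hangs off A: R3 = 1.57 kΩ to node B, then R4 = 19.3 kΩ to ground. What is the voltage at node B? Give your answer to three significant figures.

Node A sees R2 in parallel with the series input of stage 2, R3 + R4 = 20.87 kΩ.
Effective lower resistance at A: R2 ‖ 20.87 = 10.96 kΩ.
V_A = 30.4 × 10.96/(22.5 + 10.96) = 9.960 V.
Then the unloaded second divider: V_B = V_A × R4/(R3+R4) = 9.960 × 0.9248 = 9.211 V.

V_B ≈ 9.21 V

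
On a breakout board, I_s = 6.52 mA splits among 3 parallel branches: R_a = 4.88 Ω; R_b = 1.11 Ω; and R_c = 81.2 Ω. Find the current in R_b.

ΣG = 1/4.88 + 1/1.11 + 1/81.2 = 1.118.
By the current-divider rule, I = I_s · G_k/ΣG = 6.52 × 0.8057 = 5.253 mA.

I ≈ 5.25 mA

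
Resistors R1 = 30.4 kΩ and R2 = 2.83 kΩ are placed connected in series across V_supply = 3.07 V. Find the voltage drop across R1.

Series total: ΣR = 30.4 + 2.83 = 33.23 kΩ.
Voltage divider: V = V_supply · (30.40 / 33.23) = 3.07 × 0.9148 = 2.809 V.

V ≈ 2.81 V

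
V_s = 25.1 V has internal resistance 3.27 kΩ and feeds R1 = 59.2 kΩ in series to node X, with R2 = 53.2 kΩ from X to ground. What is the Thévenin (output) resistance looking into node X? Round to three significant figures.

R_th ≈ 28.7 kΩ

R1' = 3.27 + 59.2 = 62.47 kΩ (source resistance + R1).
With V_s suppressed (replaced by a short), R_th = R1' ‖ R2 = (62.47 × 53.2)/(62.47 + 53.2) = 28.73 kΩ.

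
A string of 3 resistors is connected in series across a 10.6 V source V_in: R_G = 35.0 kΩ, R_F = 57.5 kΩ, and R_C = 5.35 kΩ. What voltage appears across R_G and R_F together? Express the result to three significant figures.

Total series resistance ΣR = 35.0 + 57.5 + 5.35 = 97.85 kΩ.
R_{R_G..R_F} = 35.0 + 57.5 = 92.50 kΩ.
By the voltage-divider rule, V = 10.6 × 92.50/97.85 = 10.02 V.

V ≈ 10.0 V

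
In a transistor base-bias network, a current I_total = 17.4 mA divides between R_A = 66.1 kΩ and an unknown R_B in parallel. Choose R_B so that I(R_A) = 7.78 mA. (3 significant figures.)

R_B ≈ 53.5 kΩ

In a two-way split, I_A/I_total = R_B/(R_A + R_B).
With f = 0.4471, R_B = R_A · f/(1−f) = 66.1 × 0.8087 = 53.46 kΩ.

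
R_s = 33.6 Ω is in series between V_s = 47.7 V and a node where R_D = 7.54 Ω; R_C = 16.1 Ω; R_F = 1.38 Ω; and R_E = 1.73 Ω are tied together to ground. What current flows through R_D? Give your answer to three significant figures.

Equivalent of the parallel group: R_p = 0.6678 Ω.
V_A = 47.7 × 0.6678/34.27 = 0.9296 V.
I(R_D) = V_A / R_D = 0.9296/7.54 = 0.1233 A.

I ≈ 0.123 A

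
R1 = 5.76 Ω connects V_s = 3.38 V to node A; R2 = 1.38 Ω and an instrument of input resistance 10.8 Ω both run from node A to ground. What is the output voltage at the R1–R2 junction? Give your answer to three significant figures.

V_out ≈ 0.592 V

R2 ‖ R_L = (1.38 × 10.8)/(1.38 + 10.8) = 1.224 Ω.
Voltage divider with the loaded lower leg: V_out = 3.38 × 1.224/(5.76 + 1.224) = 3.38 × 0.1752 = 0.5922 V.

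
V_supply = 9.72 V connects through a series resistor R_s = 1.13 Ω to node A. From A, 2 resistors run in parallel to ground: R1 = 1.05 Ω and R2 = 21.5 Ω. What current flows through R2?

I ≈ 0.212 A

Equivalent of the parallel group: R_p = 1.001 Ω.
V_A by voltage divider: V_A = 9.72 × 1.001/(1.13 + 1.001) = 4.566 V.
I(R2) = V_A / R2 = 4.566/21.5 = 0.2124 A.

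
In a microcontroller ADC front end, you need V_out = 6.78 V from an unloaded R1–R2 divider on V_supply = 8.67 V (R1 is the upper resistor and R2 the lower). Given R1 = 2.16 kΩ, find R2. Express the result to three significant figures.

R2 ≈ 7.75 kΩ

Required fraction k = V_out/V_supply = 0.7820.
R2 = R1 · 0.7820/(1 − 0.7820) = 7.749 kΩ.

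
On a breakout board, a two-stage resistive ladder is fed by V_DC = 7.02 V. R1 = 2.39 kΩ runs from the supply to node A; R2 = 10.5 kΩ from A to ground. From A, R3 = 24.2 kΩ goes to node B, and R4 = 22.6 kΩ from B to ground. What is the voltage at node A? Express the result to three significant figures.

V_A ≈ 5.49 V

Looking into the second stage from A: R3 + R4 = 46.80 kΩ appears in parallel with R2.
R2 ‖ (R3+R4) = 8.576 kΩ.
V_A = 7.02 × 8.576/(2.39 + 8.576) = 5.490 V.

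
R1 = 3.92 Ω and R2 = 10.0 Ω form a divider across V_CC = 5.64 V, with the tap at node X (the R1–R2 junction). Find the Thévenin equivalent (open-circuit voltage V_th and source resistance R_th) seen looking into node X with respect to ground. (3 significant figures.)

V_th ≈ 4.05 V, R_th ≈ 2.82 Ω

V_th is the unloaded tap voltage: V_CC · R2/(R1+R2) = 5.64 × 0.7184 = 4.052 V.
With V_CC suppressed (replaced by a short), R_th = R1 ‖ R2 = (3.920 × 10.0)/(3.920 + 10.0) = 2.816 Ω.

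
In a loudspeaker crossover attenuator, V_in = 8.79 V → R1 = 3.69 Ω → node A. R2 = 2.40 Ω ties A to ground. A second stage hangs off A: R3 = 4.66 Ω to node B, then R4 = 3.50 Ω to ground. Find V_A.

The second stage (R3 + R4 = 8.160 Ω) loads node A in parallel with R2.
R2 ‖ (R3+R4) = 1.855 Ω.
V_A = 8.79 × 1.855/(3.69 + 1.855) = 2.940 V.

V_A ≈ 2.94 V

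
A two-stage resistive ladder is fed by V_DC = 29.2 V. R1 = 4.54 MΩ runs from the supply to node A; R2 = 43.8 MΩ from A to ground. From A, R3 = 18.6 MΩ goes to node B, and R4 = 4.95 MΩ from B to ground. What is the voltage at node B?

The second stage (R3 + R4 = 23.55 MΩ) loads node A in parallel with R2.
R2 ‖ (R3+R4) = 15.32 MΩ.
So V_A = 29.2 × 0.7713 = 22.52 V.
Then the unloaded second divider: V_B = V_A × R4/(R3+R4) = 22.52 × 0.2102 = 4.734 V.

V_B ≈ 4.73 V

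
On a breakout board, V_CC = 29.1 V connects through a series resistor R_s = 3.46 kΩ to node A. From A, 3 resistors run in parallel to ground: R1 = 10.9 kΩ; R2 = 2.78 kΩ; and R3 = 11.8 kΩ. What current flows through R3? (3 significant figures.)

I ≈ 0.864 mA

Combine the parallel branches: R_p = (1/10.9 + 1/2.78 + 1/11.8)⁻¹ = 1.865 kΩ.
Node voltage V_A = V_CC · R_p/(R_s + R_p) = 29.1 × 0.3502 = 10.19 V.
I(R3) = V_A / R3 = 10.19/11.8 = 0.8637 mA.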